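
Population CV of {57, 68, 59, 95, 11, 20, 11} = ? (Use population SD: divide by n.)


Mean = 45.8571
SD = 30.0020
CV = (30.0020/45.8571)*100 = 65.4250%

CV = 65.4250%


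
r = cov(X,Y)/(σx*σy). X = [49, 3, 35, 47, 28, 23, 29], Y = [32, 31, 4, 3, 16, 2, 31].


Mean X = 30.5714, Mean Y = 17.0000
SD X = 14.420790, SD Y = 13.136644
Cov = -43.285714
r = -43.285714/(14.420790*13.136644) = -0.2285

r = -0.2285


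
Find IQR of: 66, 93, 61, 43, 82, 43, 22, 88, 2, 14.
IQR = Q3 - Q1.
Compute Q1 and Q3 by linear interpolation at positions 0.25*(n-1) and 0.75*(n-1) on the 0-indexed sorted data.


Sorted: 2, 14, 22, 43, 43, 61, 66, 82, 88, 93
Q1 (25th %ile) = 27.2500
Q3 (75th %ile) = 78.0000
IQR = 78.0000 - 27.2500 = 50.7500

IQR = 50.7500


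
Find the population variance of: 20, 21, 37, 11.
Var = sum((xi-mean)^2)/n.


Mean = 22.2500
Squared deviations: 5.0625, 1.5625, 217.5625, 126.5625
Sum = 350.7500
Variance = 350.7500/4 = 87.6875

Variance = 87.6875


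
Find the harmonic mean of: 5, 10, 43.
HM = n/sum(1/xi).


Sum of reciprocals = 1/5 + 1/10 + 1/43 = 0.323256
HM = 3/0.323256 = 9.2806

HM = 9.2806


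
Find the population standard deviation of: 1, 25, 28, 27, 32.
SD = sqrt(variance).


Mean = 22.6000
Variance = 121.8400
SD = sqrt(121.8400) = 11.0381

SD = 11.0381


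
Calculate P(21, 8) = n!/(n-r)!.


P(21,8) = 21!/13!
= 51090942171709440000/6227020800
= 8204716800

P(21,8) = 8204716800


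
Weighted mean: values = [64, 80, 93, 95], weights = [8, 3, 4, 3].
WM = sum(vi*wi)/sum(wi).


Numerator = 64*8 + 80*3 + 93*4 + 95*3 = 1409
Denominator = 8 + 3 + 4 + 3 = 18
WM = 1409/18 = 78.2778

WM = 78.2778


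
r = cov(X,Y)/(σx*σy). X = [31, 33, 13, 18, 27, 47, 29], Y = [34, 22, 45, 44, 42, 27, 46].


Mean X = 28.2857, Mean Y = 37.1429
SD X = 10.151907, SD Y = 8.887046
Cov = -65.755102
r = -65.755102/(10.151907*8.887046) = -0.7288

r = -0.7288


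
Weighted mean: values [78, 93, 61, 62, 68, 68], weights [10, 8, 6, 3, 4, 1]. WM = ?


Numerator = 78*10 + 93*8 + 61*6 + 62*3 + 68*4 + 68*1 = 2416
Denominator = 10 + 8 + 6 + 3 + 4 + 1 = 32
WM = 2416/32 = 75.5000

WM = 75.5000


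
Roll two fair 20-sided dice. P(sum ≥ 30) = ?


Total outcomes = 20×20 = 400
Favorable (sum ≥ 30): 66
P = 66/400 = 0.1650

P = 0.1650


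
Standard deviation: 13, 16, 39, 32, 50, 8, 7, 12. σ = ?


Mean = 22.1250
Variance = 226.3594
SD = sqrt(226.3594) = 15.0452

SD = 15.0452


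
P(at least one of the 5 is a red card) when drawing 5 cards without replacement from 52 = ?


P(at least one) = 1 - P(none)
P(none) = (26/52) × (25/51) × (24/50) × (23/49) × (22/48) = 0.025310
P(at least one) = 1 - 0.025310 = 0.9747

P = 0.9747


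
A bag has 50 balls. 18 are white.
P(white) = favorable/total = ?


P = 18/50 = 0.3600

P = 0.3600


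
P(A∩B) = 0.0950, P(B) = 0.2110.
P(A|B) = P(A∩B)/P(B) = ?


P(A|B) = 0.0950/0.2110 = 0.4502

P(A|B) = 0.4502


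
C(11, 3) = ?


C(11,3) = 11!/(3! × 8!)
= 39916800/(6 × 40320)
= 165

C(11,3) = 165


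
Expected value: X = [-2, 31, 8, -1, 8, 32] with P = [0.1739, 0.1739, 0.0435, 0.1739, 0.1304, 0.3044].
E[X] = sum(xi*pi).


E[X] = -2*0.1739 + 31*0.1739 + 8*0.0435 - 1*0.1739 + 8*0.1304 + 32*0.3044
= -0.3478 + 5.3909 + 0.3480 - 0.1739 + 1.0432 + 9.7408
= 16.0012

E[X] = 16.0012


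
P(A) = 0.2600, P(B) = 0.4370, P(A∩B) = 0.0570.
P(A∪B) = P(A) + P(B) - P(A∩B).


P(A∪B) = 0.2600 + 0.4370 - 0.0570
= 0.6970 - 0.0570
= 0.6400

P(A∪B) = 0.6400


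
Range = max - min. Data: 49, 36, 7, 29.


Max = 49, Min = 7
Range = 49 - 7 = 42

Range = 42


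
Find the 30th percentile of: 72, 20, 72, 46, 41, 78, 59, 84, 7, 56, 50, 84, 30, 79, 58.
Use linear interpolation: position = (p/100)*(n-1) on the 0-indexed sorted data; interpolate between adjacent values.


Sorted: 7, 20, 30, 41, 46, 50, 56, 58, 59, 72, 72, 78, 79, 84, 84
n = 15
Index = 30/100 * 14 = 4.2000
Lower = data[4] = 46, Upper = data[5] = 50
P30 = 46 + 0.2000*(4) = 46.8000

P30 = 46.8000


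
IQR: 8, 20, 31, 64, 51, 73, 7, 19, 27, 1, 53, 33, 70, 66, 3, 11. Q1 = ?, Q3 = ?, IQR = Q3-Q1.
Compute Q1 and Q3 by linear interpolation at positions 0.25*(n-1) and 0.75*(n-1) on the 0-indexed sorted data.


Sorted: 1, 3, 7, 8, 11, 19, 20, 27, 31, 33, 51, 53, 64, 66, 70, 73
Q1 (25th %ile) = 10.2500
Q3 (75th %ile) = 55.7500
IQR = 55.7500 - 10.2500 = 45.5000

IQR = 45.5000


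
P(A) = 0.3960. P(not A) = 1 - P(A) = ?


P(not A) = 1 - 0.3960 = 0.6040

P(not A) = 0.6040


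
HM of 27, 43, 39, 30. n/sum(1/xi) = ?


Sum of reciprocals = 1/27 + 1/43 + 1/39 + 1/30 = 0.119267
HM = 4/0.119267 = 33.5381

HM = 33.5381


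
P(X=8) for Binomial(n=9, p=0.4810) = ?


C(9,8) = 9
p^8 = 0.002865
(1-p)^1 = 0.519000
P = 9 * 0.002865 * 0.519000 = 0.0134

P(X=8) = 0.0134


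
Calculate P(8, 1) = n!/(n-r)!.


P(8,1) = 8!/7!
= 40320/5040
= 8

P(8,1) = 8


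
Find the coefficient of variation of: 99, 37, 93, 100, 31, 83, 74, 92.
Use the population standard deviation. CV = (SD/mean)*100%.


Mean = 76.1250
SD = 25.6146
CV = (25.6146/76.1250)*100 = 33.6481%

CV = 33.6481%


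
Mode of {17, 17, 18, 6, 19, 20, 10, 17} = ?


Frequencies: 6:1, 10:1, 17:3, 18:1, 19:1, 20:1
Max frequency = 3
Mode = 17

Mode = 17


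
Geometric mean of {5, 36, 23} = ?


Product = 5 × 36 × 23 = 4140
GM = 4140^(1/3) = 16.0571

GM = 16.0571


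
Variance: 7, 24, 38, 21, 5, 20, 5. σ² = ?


Mean = 17.1429
Squared deviations: 102.8776, 47.0204, 435.0204, 14.8776, 147.4490, 8.1633, 147.4490
Sum = 902.8571
Variance = 902.8571/7 = 128.9796

Variance = 128.9796


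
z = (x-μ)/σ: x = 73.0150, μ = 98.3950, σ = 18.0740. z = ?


z = (73.0150 - 98.3950)/18.0740
= -25.3800/18.0740
= -1.4042

z = -1.4042


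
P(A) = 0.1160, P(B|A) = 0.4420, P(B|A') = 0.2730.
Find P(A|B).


P(B) = P(B|A)*P(A) + P(B|A')*P(A')
= 0.4420*0.1160 + 0.2730*0.8840
= 0.051272 + 0.241332 = 0.292604
P(A|B) = 0.051272/0.292604 = 0.1752

P(A|B) = 0.1752


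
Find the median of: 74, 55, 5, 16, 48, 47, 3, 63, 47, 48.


Sorted: 3, 5, 16, 47, 47, 48, 48, 55, 63, 74
n = 10 (even)
Middle values: 47 and 48
Median = (47+48)/2 = 47.5000

Median = 47.5000


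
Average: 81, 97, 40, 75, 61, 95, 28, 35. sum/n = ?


Sum = 81 + 97 + 40 + 75 + 61 + 95 + 28 + 35 = 512
n = 8
Mean = 512/8 = 64.0000

Mean = 64.0000


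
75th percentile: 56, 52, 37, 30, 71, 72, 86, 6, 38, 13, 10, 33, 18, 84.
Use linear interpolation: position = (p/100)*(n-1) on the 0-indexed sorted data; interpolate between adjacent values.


Sorted: 6, 10, 13, 18, 30, 33, 37, 38, 52, 56, 71, 72, 84, 86
n = 14
Index = 75/100 * 13 = 9.7500
Lower = data[9] = 56, Upper = data[10] = 71
P75 = 56 + 0.7500*(15) = 67.2500

P75 = 67.2500


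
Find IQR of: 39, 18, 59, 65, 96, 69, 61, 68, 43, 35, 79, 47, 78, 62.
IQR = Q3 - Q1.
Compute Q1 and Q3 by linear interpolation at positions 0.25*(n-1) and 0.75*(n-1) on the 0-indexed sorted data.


Sorted: 18, 35, 39, 43, 47, 59, 61, 62, 65, 68, 69, 78, 79, 96
Q1 (25th %ile) = 44.0000
Q3 (75th %ile) = 68.7500
IQR = 68.7500 - 44.0000 = 24.7500

IQR = 24.7500


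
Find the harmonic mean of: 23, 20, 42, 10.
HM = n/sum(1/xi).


Sum of reciprocals = 1/23 + 1/20 + 1/42 + 1/10 = 0.217288
HM = 4/0.217288 = 18.4088

HM = 18.4088


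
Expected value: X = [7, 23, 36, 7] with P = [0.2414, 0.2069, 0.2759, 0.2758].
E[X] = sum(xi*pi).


E[X] = 7*0.2414 + 23*0.2069 + 36*0.2759 + 7*0.2758
= 1.6898 + 4.7587 + 9.9324 + 1.9306
= 18.3115

E[X] = 18.3115


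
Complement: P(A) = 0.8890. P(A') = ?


P(not A) = 1 - 0.8890 = 0.1110

P(not A) = 0.1110


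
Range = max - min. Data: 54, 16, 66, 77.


Max = 77, Min = 16
Range = 77 - 16 = 61

Range = 61


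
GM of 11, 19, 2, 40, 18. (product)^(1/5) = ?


Product = 11 × 19 × 2 × 40 × 18 = 300960
GM = 300960^(1/5) = 12.4653

GM = 12.4653


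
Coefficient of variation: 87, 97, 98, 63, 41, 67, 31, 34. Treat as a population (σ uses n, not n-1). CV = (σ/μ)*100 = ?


Mean = 64.7500
SD = 25.7330
CV = (25.7330/64.7500)*100 = 39.7421%

CV = 39.7421%


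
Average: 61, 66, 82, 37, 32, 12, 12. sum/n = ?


Sum = 61 + 66 + 82 + 37 + 32 + 12 + 12 = 302
n = 7
Mean = 302/7 = 43.1429

Mean = 43.1429


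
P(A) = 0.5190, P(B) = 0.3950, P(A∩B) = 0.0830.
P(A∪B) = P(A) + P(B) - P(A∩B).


P(A∪B) = 0.5190 + 0.3950 - 0.0830
= 0.9140 - 0.0830
= 0.8310

P(A∪B) = 0.8310


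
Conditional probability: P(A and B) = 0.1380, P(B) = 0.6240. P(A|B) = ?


P(A|B) = 0.1380/0.6240 = 0.2212

P(A|B) = 0.2212


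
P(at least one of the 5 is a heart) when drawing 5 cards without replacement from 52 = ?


P(at least one) = 1 - P(none)
P(none) = (39/52) × (38/51) × (37/50) × (36/49) × (35/48) = 0.221534
P(at least one) = 1 - 0.221534 = 0.7785

P = 0.7785


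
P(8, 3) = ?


P(8,3) = 8!/5!
= 40320/120
= 336

P(8,3) = 336


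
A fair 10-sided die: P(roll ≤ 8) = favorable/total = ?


Favorable outcomes (roll ≤ 8): 8
Total outcomes = 10
P = 8/10 = 0.8000

P = 0.8000


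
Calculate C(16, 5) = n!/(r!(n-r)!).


C(16,5) = 16!/(5! × 11!)
= 20922789888000/(120 × 39916800)
= 4368

C(16,5) = 4368


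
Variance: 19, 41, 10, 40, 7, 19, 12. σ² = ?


Mean = 21.1429
Squared deviations: 4.5918, 394.3061, 124.1633, 355.5918, 200.0204, 4.5918, 83.5918
Sum = 1166.8571
Variance = 1166.8571/7 = 166.6939

Variance = 166.6939


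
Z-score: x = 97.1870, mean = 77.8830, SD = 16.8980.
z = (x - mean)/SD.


z = (97.1870 - 77.8830)/16.8980
= 19.3040/16.8980
= 1.1424

z = 1.1424


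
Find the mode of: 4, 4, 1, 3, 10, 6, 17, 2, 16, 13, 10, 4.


Frequencies: 1:1, 2:1, 3:1, 4:3, 6:1, 10:2, 13:1, 16:1, 17:1
Max frequency = 3
Mode = 4

Mode = 4


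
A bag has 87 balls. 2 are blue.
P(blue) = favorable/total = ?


P = 2/87 = 0.0230

P = 0.0230


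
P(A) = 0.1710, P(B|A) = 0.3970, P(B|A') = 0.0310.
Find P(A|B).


P(B) = P(B|A)*P(A) + P(B|A')*P(A')
= 0.3970*0.1710 + 0.0310*0.8290
= 0.067887 + 0.025699 = 0.093586
P(A|B) = 0.067887/0.093586 = 0.7254

P(A|B) = 0.7254


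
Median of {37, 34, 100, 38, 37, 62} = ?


Sorted: 34, 37, 37, 38, 62, 100
n = 6 (even)
Middle values: 37 and 38
Median = (37+38)/2 = 37.5000

Median = 37.5000


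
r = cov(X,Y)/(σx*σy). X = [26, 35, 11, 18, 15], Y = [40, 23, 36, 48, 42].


Mean X = 21.0000, Mean Y = 37.8000
SD X = 8.555700, SD Y = 8.352245
Cov = -46.800000
r = -46.800000/(8.555700*8.352245) = -0.6549

r = -0.6549


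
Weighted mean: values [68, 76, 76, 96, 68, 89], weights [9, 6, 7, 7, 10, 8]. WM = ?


Numerator = 68*9 + 76*6 + 76*7 + 96*7 + 68*10 + 89*8 = 3664
Denominator = 9 + 6 + 7 + 7 + 10 + 8 = 47
WM = 3664/47 = 77.9574

WM = 77.9574


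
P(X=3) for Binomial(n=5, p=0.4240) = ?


C(5,3) = 10
p^3 = 0.076225
(1-p)^2 = 0.331776
P = 10 * 0.076225 * 0.331776 = 0.2529

P(X=3) = 0.2529


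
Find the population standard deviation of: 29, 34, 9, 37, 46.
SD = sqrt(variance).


Mean = 31.0000
Variance = 151.6000
SD = sqrt(151.6000) = 12.3126

SD = 12.3126


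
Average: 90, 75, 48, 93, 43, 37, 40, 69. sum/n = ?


Sum = 90 + 75 + 48 + 93 + 43 + 37 + 40 + 69 = 495
n = 8
Mean = 495/8 = 61.8750

Mean = 61.8750


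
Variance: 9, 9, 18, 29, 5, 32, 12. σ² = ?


Mean = 16.2857
Squared deviations: 53.0816, 53.0816, 2.9388, 161.6531, 127.3673, 246.9388, 18.3673
Sum = 663.4286
Variance = 663.4286/7 = 94.7755

Variance = 94.7755


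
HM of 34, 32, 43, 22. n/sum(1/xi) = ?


Sum of reciprocals = 1/34 + 1/32 + 1/43 + 1/22 = 0.129372
HM = 4/0.129372 = 30.9186

HM = 30.9186


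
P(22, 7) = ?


P(22,7) = 22!/15!
= 1124000727777607680000/1307674368000
= 859541760

P(22,7) = 859541760


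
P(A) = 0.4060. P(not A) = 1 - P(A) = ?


P(not A) = 1 - 0.4060 = 0.5940

P(not A) = 0.5940


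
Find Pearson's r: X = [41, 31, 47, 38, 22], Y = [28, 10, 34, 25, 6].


Mean X = 35.8000, Mean Y = 20.6000
SD X = 8.611620, SD Y = 10.762899
Cov = 90.120000
r = 90.120000/(8.611620*10.762899) = 0.9723

r = 0.9723


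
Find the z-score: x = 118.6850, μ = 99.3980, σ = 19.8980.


z = (118.6850 - 99.3980)/19.8980
= 19.2870/19.8980
= 0.9693

z = 0.9693


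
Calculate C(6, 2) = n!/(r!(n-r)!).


C(6,2) = 6!/(2! × 4!)
= 720/(2 × 24)
= 15

C(6,2) = 15


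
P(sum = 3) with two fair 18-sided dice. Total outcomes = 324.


Total outcomes = 18×18 = 324
Favorable (sum = 3): 2
P = 2/324 = 0.0062

P = 0.0062


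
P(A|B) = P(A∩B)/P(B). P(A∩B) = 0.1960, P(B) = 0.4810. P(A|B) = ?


P(A|B) = 0.1960/0.4810 = 0.4075

P(A|B) = 0.4075


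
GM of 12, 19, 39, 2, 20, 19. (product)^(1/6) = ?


Product = 12 × 19 × 39 × 2 × 20 × 19 = 6757920
GM = 6757920^(1/6) = 13.7500

GM = 13.7500


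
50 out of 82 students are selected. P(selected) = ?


P = 50/82 = 0.6098

P = 0.6098


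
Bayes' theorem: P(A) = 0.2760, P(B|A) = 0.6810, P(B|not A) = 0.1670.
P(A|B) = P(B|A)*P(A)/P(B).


P(B) = P(B|A)*P(A) + P(B|A')*P(A')
= 0.6810*0.2760 + 0.1670*0.7240
= 0.187956 + 0.120908 = 0.308864
P(A|B) = 0.187956/0.308864 = 0.6085

P(A|B) = 0.6085


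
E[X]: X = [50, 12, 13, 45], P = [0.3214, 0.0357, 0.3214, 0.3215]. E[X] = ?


E[X] = 50*0.3214 + 12*0.0357 + 13*0.3214 + 45*0.3215
= 16.0700 + 0.4284 + 4.1782 + 14.4675
= 35.1441

E[X] = 35.1441


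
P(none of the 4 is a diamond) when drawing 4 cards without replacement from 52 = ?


P(no diamonds) = (39/52) × (38/51) × (37/50) × (36/49)
= 0.3038

P = 0.3038


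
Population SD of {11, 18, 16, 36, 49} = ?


Mean = 26.0000
Variance = 203.6000
SD = sqrt(203.6000) = 14.2688

SD = 14.2688


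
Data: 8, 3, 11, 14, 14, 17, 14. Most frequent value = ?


Frequencies: 3:1, 8:1, 11:1, 14:3, 17:1
Max frequency = 3
Mode = 14

Mode = 14


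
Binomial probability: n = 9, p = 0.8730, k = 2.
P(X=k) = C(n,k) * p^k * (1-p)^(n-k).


C(9,2) = 36
p^2 = 0.762129
(1-p)^7 = 5.328759e-07
P = 36 * 0.762129 * 5.328759e-07 = 1.4620e-05

P(X=2) = 1.4620e-05


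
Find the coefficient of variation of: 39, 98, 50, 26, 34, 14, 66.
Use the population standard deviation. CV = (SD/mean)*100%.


Mean = 46.7143
SD = 26.0039
CV = (26.0039/46.7143)*100 = 55.6659%

CV = 55.6659%


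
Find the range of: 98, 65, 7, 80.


Max = 98, Min = 7
Range = 98 - 7 = 91

Range = 91


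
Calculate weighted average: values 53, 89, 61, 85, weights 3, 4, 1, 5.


Numerator = 53*3 + 89*4 + 61*1 + 85*5 = 1001
Denominator = 3 + 4 + 1 + 5 = 13
WM = 1001/13 = 77.0000

WM = 77.0000


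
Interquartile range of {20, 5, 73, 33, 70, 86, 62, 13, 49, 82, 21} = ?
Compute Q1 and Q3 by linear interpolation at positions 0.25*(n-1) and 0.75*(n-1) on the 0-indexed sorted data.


Sorted: 5, 13, 20, 21, 33, 49, 62, 70, 73, 82, 86
Q1 (25th %ile) = 20.5000
Q3 (75th %ile) = 71.5000
IQR = 71.5000 - 20.5000 = 51.0000

IQR = 51.0000


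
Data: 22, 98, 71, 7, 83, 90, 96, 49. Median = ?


Sorted: 7, 22, 49, 71, 83, 90, 96, 98
n = 8 (even)
Middle values: 71 and 83
Median = (71+83)/2 = 77.0000

Median = 77.0000


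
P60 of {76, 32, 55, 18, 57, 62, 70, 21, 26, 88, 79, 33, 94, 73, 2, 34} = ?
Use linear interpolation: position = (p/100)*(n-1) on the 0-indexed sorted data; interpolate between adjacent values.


Sorted: 2, 18, 21, 26, 32, 33, 34, 55, 57, 62, 70, 73, 76, 79, 88, 94
n = 16
Index = 60/100 * 15 = 9.0000
Lower = data[9] = 62, Upper = data[10] = 70
P60 = 62 + 0*(8) = 62.0000

P60 = 62.0000


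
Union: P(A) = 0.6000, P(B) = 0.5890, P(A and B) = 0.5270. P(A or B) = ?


P(A∪B) = 0.6000 + 0.5890 - 0.5270
= 1.1890 - 0.5270
= 0.6620

P(A∪B) = 0.6620


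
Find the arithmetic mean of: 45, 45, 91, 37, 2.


Sum = 45 + 45 + 91 + 37 + 2 = 220
n = 5
Mean = 220/5 = 44.0000

Mean = 44.0000


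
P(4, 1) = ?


P(4,1) = 4!/3!
= 24/6
= 4

P(4,1) = 4


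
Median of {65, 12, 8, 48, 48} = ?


Sorted: 8, 12, 48, 48, 65
n = 5 (odd)
Middle value = 48

Median = 48


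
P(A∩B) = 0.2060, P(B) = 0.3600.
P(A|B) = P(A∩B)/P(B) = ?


P(A|B) = 0.2060/0.3600 = 0.5722

P(A|B) = 0.5722


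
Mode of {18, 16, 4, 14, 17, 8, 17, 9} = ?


Frequencies: 4:1, 8:1, 9:1, 14:1, 16:1, 17:2, 18:1
Max frequency = 2
Mode = 17

Mode = 17


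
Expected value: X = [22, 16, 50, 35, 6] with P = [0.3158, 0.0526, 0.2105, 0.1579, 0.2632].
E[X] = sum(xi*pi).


E[X] = 22*0.3158 + 16*0.0526 + 50*0.2105 + 35*0.1579 + 6*0.2632
= 6.9476 + 0.8416 + 10.5250 + 5.5265 + 1.5792
= 25.4199

E[X] = 25.4199


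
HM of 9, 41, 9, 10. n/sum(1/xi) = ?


Sum of reciprocals = 1/9 + 1/41 + 1/9 + 1/10 = 0.346612
HM = 4/0.346612 = 11.5403

HM = 11.5403


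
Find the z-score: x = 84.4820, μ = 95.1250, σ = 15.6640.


z = (84.4820 - 95.1250)/15.6640
= -10.6430/15.6640
= -0.6795

z = -0.6795


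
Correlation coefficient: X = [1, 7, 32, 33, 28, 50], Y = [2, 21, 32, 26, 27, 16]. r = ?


Mean X = 25.1667, Mean Y = 20.6667
SD X = 16.567203, SD Y = 9.723968
Cov = 77.722222
r = 77.722222/(16.567203*9.723968) = 0.4825

r = 0.4825


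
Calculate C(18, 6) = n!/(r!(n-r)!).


C(18,6) = 18!/(6! × 12!)
= 6402373705728000/(720 × 479001600)
= 18564

C(18,6) = 18564


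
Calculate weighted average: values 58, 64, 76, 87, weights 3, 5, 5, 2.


Numerator = 58*3 + 64*5 + 76*5 + 87*2 = 1048
Denominator = 3 + 5 + 5 + 2 = 15
WM = 1048/15 = 69.8667

WM = 69.8667


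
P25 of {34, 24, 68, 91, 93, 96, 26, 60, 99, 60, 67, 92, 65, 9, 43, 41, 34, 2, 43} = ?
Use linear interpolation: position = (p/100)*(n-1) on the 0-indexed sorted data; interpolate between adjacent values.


Sorted: 2, 9, 24, 26, 34, 34, 41, 43, 43, 60, 60, 65, 67, 68, 91, 92, 93, 96, 99
n = 19
Index = 25/100 * 18 = 4.5000
Lower = data[4] = 34, Upper = data[5] = 34
P25 = 34 + 0.5000*(0) = 34.0000

P25 = 34.0000


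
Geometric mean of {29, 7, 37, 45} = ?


Product = 29 × 7 × 37 × 45 = 337995
GM = 337995^(1/4) = 24.1117

GM = 24.1117


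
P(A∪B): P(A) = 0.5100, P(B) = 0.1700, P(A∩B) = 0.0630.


P(A∪B) = 0.5100 + 0.1700 - 0.0630
= 0.6800 - 0.0630
= 0.6170

P(A∪B) = 0.6170


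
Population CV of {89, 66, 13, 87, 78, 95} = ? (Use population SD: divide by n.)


Mean = 71.3333
SD = 27.6687
CV = (27.6687/71.3333)*100 = 38.7879%

CV = 38.7879%


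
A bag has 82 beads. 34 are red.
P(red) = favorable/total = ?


P = 34/82 = 0.4146

P = 0.4146


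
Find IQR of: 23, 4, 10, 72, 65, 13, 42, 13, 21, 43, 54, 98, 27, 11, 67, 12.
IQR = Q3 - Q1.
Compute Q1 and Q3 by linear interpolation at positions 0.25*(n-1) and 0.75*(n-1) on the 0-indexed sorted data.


Sorted: 4, 10, 11, 12, 13, 13, 21, 23, 27, 42, 43, 54, 65, 67, 72, 98
Q1 (25th %ile) = 12.7500
Q3 (75th %ile) = 56.7500
IQR = 56.7500 - 12.7500 = 44.0000

IQR = 44.0000


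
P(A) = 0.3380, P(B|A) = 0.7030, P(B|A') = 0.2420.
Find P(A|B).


P(B) = P(B|A)*P(A) + P(B|A')*P(A')
= 0.7030*0.3380 + 0.2420*0.6620
= 0.237614 + 0.160204 = 0.397818
P(A|B) = 0.237614/0.397818 = 0.5973

P(A|B) = 0.5973


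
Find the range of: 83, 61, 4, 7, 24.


Max = 83, Min = 4
Range = 83 - 4 = 79

Range = 79


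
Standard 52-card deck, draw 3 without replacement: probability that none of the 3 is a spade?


P(no spades) = (39/52) × (38/51) × (37/50)
= 0.4135

P = 0.4135


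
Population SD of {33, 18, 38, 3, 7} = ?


Mean = 19.8000
Variance = 190.9600
SD = sqrt(190.9600) = 13.8188

SD = 13.8188


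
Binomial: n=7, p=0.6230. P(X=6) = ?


C(7,6) = 7
p^6 = 0.058469
(1-p)^1 = 0.377000
P = 7 * 0.058469 * 0.377000 = 0.1543

P(X=6) = 0.1543


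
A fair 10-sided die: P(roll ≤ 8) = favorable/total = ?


Favorable outcomes (roll ≤ 8): 8
Total outcomes = 10
P = 8/10 = 0.8000

P = 0.8000


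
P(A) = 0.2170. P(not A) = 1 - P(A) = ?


P(not A) = 1 - 0.2170 = 0.7830

P(not A) = 0.7830


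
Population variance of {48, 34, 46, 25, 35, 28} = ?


Mean = 36.0000
Squared deviations: 144.0000, 4.0000, 100.0000, 121.0000, 1.0000, 64.0000
Sum = 434.0000
Variance = 434.0000/6 = 72.3333

Variance = 72.3333


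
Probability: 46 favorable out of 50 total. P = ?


P = 46/50 = 0.9200

P = 0.9200


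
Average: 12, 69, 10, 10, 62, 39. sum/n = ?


Sum = 12 + 69 + 10 + 10 + 62 + 39 = 202
n = 6
Mean = 202/6 = 33.6667

Mean = 33.6667


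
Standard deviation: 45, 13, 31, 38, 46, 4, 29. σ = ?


Mean = 29.4286
Variance = 215.6735
SD = sqrt(215.6735) = 14.6858

SD = 14.6858


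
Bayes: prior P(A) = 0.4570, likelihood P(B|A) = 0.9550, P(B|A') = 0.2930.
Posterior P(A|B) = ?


P(B) = P(B|A)*P(A) + P(B|A')*P(A')
= 0.9550*0.4570 + 0.2930*0.5430
= 0.436435 + 0.159099 = 0.595534
P(A|B) = 0.436435/0.595534 = 0.7328

P(A|B) = 0.7328


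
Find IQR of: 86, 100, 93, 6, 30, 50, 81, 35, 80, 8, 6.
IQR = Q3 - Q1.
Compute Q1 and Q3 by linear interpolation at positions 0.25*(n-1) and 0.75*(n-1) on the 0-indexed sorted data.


Sorted: 6, 6, 8, 30, 35, 50, 80, 81, 86, 93, 100
Q1 (25th %ile) = 19.0000
Q3 (75th %ile) = 83.5000
IQR = 83.5000 - 19.0000 = 64.5000

IQR = 64.5000


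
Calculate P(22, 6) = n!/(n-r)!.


P(22,6) = 22!/16!
= 1124000727777607680000/20922789888000
= 53721360

P(22,6) = 53721360


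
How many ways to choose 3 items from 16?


C(16,3) = 16!/(3! × 13!)
= 20922789888000/(6 × 6227020800)
= 560

C(16,3) = 560


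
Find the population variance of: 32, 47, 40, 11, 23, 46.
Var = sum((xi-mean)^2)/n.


Mean = 33.1667
Squared deviations: 1.3611, 191.3611, 46.6944, 491.3611, 103.3611, 164.6944
Sum = 998.8333
Variance = 998.8333/6 = 166.4722

Variance = 166.4722


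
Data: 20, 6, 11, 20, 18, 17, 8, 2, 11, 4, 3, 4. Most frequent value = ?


Frequencies: 2:1, 3:1, 4:2, 6:1, 8:1, 11:2, 17:1, 18:1, 20:2
Max frequency = 2
Mode = 4, 11, 20

Mode = 4, 11, 20


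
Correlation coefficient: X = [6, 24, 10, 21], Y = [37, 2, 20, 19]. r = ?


Mean X = 15.2500, Mean Y = 19.5000
SD X = 7.462406, SD Y = 12.379418
Cov = -80.125000
r = -80.125000/(7.462406*12.379418) = -0.8673

r = -0.8673


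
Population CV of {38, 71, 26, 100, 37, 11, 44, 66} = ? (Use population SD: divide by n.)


Mean = 49.1250
SD = 26.5445
CV = (26.5445/49.1250)*100 = 54.0346%

CV = 54.0346%


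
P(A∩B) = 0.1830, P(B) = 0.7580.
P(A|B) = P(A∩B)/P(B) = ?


P(A|B) = 0.1830/0.7580 = 0.2414

P(A|B) = 0.2414


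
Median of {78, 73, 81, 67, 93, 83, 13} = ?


Sorted: 13, 67, 73, 78, 81, 83, 93
n = 7 (odd)
Middle value = 78

Median = 78


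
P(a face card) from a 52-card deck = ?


12 face cards in 52 cards
P = 12/52 = 0.2308

P = 0.2308


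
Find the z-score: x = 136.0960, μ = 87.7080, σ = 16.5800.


z = (136.0960 - 87.7080)/16.5800
= 48.3880/16.5800
= 2.9185

z = 2.9185


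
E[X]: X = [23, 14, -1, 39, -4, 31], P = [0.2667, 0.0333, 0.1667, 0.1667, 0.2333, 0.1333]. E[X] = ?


E[X] = 23*0.2667 + 14*0.0333 - 1*0.1667 + 39*0.1667 - 4*0.2333 + 31*0.1333
= 6.1341 + 0.4662 - 0.1667 + 6.5013 - 0.9332 + 4.1323
= 16.1340

E[X] = 16.1340


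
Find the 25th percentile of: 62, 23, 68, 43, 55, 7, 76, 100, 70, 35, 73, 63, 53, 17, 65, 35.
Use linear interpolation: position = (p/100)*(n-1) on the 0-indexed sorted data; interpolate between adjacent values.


Sorted: 7, 17, 23, 35, 35, 43, 53, 55, 62, 63, 65, 68, 70, 73, 76, 100
n = 16
Index = 25/100 * 15 = 3.7500
Lower = data[3] = 35, Upper = data[4] = 35
P25 = 35 + 0.7500*(0) = 35.0000

P25 = 35.0000


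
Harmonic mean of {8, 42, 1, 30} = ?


Sum of reciprocals = 1/8 + 1/42 + 1/1 + 1/30 = 1.182143
HM = 4/1.182143 = 3.3837

HM = 3.3837


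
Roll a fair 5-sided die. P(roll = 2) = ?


Favorable outcomes (roll = 2): 1
Total outcomes = 5
P = 1/5 = 0.2000

P = 0.2000


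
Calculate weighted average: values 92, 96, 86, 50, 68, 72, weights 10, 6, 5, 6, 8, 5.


Numerator = 92*10 + 96*6 + 86*5 + 50*6 + 68*8 + 72*5 = 3130
Denominator = 10 + 6 + 5 + 6 + 8 + 5 = 40
WM = 3130/40 = 78.2500

WM = 78.2500


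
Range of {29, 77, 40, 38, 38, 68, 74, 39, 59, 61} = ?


Max = 77, Min = 29
Range = 77 - 29 = 48

Range = 48


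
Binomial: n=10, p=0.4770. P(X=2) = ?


C(10,2) = 45
p^2 = 0.227529
(1-p)^8 = 0.005598
P = 45 * 0.227529 * 0.005598 = 0.0573

P(X=2) = 0.0573


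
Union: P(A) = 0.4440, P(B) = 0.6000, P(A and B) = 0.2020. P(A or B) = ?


P(A∪B) = 0.4440 + 0.6000 - 0.2020
= 1.0440 - 0.2020
= 0.8420

P(A∪B) = 0.8420


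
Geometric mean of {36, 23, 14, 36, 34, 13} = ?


Product = 36 × 23 × 14 × 36 × 34 × 13 = 184451904
GM = 184451904^(1/6) = 23.8587

GM = 23.8587


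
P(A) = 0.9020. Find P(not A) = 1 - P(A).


P(not A) = 1 - 0.9020 = 0.0980

P(not A) = 0.0980


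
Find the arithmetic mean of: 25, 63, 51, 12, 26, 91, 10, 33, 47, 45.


Sum = 25 + 63 + 51 + 12 + 26 + 91 + 10 + 33 + 47 + 45 = 403
n = 10
Mean = 403/10 = 40.3000

Mean = 40.3000


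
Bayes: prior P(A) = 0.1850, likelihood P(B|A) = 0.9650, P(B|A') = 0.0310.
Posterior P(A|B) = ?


P(B) = P(B|A)*P(A) + P(B|A')*P(A')
= 0.9650*0.1850 + 0.0310*0.8150
= 0.178525 + 0.025265 = 0.203790
P(A|B) = 0.178525/0.203790 = 0.8760

P(A|B) = 0.8760


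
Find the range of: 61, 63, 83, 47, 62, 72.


Max = 83, Min = 47
Range = 83 - 47 = 36

Range = 36


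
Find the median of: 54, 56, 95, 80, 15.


Sorted: 15, 54, 56, 80, 95
n = 5 (odd)
Middle value = 56

Median = 56


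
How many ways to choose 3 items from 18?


C(18,3) = 18!/(3! × 15!)
= 6402373705728000/(6 × 1307674368000)
= 816

C(18,3) = 816


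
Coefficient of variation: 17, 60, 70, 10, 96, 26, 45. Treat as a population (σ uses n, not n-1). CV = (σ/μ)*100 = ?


Mean = 46.2857
SD = 28.8083
CV = (28.8083/46.2857)*100 = 62.2402%

CV = 62.2402%


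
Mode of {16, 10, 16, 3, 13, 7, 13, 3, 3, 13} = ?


Frequencies: 3:3, 7:1, 10:1, 13:3, 16:2
Max frequency = 3
Mode = 3, 13

Mode = 3, 13


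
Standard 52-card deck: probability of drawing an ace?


4 aces in 52 cards
P = 4/52 = 0.0769

P = 0.0769


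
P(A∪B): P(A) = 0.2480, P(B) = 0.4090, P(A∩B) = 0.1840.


P(A∪B) = 0.2480 + 0.4090 - 0.1840
= 0.6570 - 0.1840
= 0.4730

P(A∪B) = 0.4730


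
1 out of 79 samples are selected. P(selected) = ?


P = 1/79 = 0.0127

P = 0.0127


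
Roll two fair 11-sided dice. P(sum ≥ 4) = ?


Total outcomes = 11×11 = 121
Favorable (sum ≥ 4): 118
P = 118/121 = 0.9752

P = 0.9752


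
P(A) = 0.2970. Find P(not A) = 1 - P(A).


P(not A) = 1 - 0.2970 = 0.7030

P(not A) = 0.7030


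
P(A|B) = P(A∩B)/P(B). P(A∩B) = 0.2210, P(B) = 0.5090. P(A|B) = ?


P(A|B) = 0.2210/0.5090 = 0.4342

P(A|B) = 0.4342


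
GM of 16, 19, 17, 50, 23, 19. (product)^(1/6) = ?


Product = 16 × 19 × 17 × 50 × 23 × 19 = 112920800
GM = 112920800^(1/6) = 21.9851

GM = 21.9851


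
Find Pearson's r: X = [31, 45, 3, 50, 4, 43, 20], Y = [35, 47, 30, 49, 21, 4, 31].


Mean X = 28.0000, Mean Y = 31.0000
SD X = 18.015866, SD Y = 14.272851
Cov = 77.142857
r = 77.142857/(18.015866*14.272851) = 0.3000

r = 0.3000


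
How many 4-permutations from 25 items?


P(25,4) = 25!/21!
= 15511210043330985984000000/51090942171709440000
= 303600

P(25,4) = 303600


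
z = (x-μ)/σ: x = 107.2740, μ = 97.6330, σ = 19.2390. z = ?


z = (107.2740 - 97.6330)/19.2390
= 9.6410/19.2390
= 0.5011

z = 0.5011


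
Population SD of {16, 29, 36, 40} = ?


Mean = 30.2500
Variance = 83.1875
SD = sqrt(83.1875) = 9.1207

SD = 9.1207


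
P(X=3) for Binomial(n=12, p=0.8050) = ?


C(12,3) = 220
p^3 = 0.521660
(1-p)^9 = 4.076726e-07
P = 220 * 0.521660 * 4.076726e-07 = 4.6787e-05

P(X=3) = 4.6787e-05


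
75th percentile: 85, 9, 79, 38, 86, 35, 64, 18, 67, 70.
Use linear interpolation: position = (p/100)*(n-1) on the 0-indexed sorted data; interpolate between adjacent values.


Sorted: 9, 18, 35, 38, 64, 67, 70, 79, 85, 86
n = 10
Index = 75/100 * 9 = 6.7500
Lower = data[6] = 70, Upper = data[7] = 79
P75 = 70 + 0.7500*(9) = 76.7500

P75 = 76.7500


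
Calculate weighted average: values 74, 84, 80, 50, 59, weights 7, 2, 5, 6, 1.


Numerator = 74*7 + 84*2 + 80*5 + 50*6 + 59*1 = 1445
Denominator = 7 + 2 + 5 + 6 + 1 = 21
WM = 1445/21 = 68.8095

WM = 68.8095


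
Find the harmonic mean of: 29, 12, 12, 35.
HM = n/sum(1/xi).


Sum of reciprocals = 1/29 + 1/12 + 1/12 + 1/35 = 0.229721
HM = 4/0.229721 = 17.4124

HM = 17.4124


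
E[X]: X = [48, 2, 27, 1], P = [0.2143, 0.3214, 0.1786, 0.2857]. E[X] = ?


E[X] = 48*0.2143 + 2*0.3214 + 27*0.1786 + 1*0.2857
= 10.2864 + 0.6428 + 4.8222 + 0.2857
= 16.0371

E[X] = 16.0371


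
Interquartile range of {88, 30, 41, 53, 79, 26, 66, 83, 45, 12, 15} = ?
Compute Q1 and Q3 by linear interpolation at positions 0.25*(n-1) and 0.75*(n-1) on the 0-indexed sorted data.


Sorted: 12, 15, 26, 30, 41, 45, 53, 66, 79, 83, 88
Q1 (25th %ile) = 28.0000
Q3 (75th %ile) = 72.5000
IQR = 72.5000 - 28.0000 = 44.5000

IQR = 44.5000


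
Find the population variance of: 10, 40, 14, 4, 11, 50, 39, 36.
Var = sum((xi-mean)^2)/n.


Mean = 25.5000
Squared deviations: 240.2500, 210.2500, 132.2500, 462.2500, 210.2500, 600.2500, 182.2500, 110.2500
Sum = 2148.0000
Variance = 2148.0000/8 = 268.5000

Variance = 268.5000


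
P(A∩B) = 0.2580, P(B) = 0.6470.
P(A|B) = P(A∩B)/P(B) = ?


P(A|B) = 0.2580/0.6470 = 0.3988

P(A|B) = 0.3988


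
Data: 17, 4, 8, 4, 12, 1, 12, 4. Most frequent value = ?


Frequencies: 1:1, 4:3, 8:1, 12:2, 17:1
Max frequency = 3
Mode = 4

Mode = 4


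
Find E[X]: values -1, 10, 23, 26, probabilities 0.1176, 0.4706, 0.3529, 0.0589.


E[X] = -1*0.1176 + 10*0.4706 + 23*0.3529 + 26*0.0589
= -0.1176 + 4.7060 + 8.1167 + 1.5314
= 14.2365

E[X] = 14.2365


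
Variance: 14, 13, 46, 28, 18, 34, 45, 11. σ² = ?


Mean = 26.1250
Squared deviations: 147.0156, 172.2656, 395.0156, 3.5156, 66.0156, 62.0156, 356.2656, 228.7656
Sum = 1430.8750
Variance = 1430.8750/8 = 178.8594

Variance = 178.8594


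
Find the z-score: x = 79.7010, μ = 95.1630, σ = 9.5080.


z = (79.7010 - 95.1630)/9.5080
= -15.4620/9.5080
= -1.6262

z = -1.6262


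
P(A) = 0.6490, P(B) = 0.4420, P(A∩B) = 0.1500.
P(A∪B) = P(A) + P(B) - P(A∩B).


P(A∪B) = 0.6490 + 0.4420 - 0.1500
= 1.0910 - 0.1500
= 0.9410

P(A∪B) = 0.9410


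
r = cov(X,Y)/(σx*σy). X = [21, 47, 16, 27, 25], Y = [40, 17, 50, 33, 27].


Mean X = 27.2000, Mean Y = 33.4000
SD X = 10.590562, SD Y = 11.217843
Cov = -107.480000
r = -107.480000/(10.590562*11.217843) = -0.9047

r = -0.9047


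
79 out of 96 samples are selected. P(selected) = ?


P = 79/96 = 0.8229

P = 0.8229


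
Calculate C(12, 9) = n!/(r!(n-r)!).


C(12,9) = 12!/(9! × 3!)
= 479001600/(362880 × 6)
= 220

C(12,9) = 220


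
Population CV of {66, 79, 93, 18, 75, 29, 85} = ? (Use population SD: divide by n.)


Mean = 63.5714
SD = 26.6504
CV = (26.6504/63.5714)*100 = 41.9220%

CV = 41.9220%


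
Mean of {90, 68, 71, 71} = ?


Sum = 90 + 68 + 71 + 71 = 300
n = 4
Mean = 300/4 = 75.0000

Mean = 75.0000


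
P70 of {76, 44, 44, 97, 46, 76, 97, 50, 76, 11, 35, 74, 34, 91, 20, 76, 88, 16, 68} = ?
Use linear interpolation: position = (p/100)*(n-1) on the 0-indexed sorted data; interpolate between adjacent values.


Sorted: 11, 16, 20, 34, 35, 44, 44, 46, 50, 68, 74, 76, 76, 76, 76, 88, 91, 97, 97
n = 19
Index = 70/100 * 18 = 12.6000
Lower = data[12] = 76, Upper = data[13] = 76
P70 = 76 + 0.6000*(0) = 76.0000

P70 = 76.0000


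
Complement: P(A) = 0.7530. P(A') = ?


P(not A) = 1 - 0.7530 = 0.2470

P(not A) = 0.2470


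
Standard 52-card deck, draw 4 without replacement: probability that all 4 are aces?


P(all aces) = (4/52) × (3/51) × (2/50) × (1/49)
= 3.6938e-06

P = 3.6938e-06


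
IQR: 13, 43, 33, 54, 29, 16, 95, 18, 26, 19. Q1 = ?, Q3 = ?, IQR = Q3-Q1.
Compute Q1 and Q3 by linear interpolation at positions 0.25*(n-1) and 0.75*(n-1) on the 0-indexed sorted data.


Sorted: 13, 16, 18, 19, 26, 29, 33, 43, 54, 95
Q1 (25th %ile) = 18.2500
Q3 (75th %ile) = 40.5000
IQR = 40.5000 - 18.2500 = 22.2500

IQR = 22.2500


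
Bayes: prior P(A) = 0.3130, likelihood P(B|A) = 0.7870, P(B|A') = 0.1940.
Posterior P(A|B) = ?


P(B) = P(B|A)*P(A) + P(B|A')*P(A')
= 0.7870*0.3130 + 0.1940*0.6870
= 0.246331 + 0.133278 = 0.379609
P(A|B) = 0.246331/0.379609 = 0.6489

P(A|B) = 0.6489


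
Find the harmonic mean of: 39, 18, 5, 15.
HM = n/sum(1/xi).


Sum of reciprocals = 1/39 + 1/18 + 1/5 + 1/15 = 0.347863
HM = 4/0.347863 = 11.4988

HM = 11.4988


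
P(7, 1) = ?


P(7,1) = 7!/6!
= 5040/720
= 7

P(7,1) = 7


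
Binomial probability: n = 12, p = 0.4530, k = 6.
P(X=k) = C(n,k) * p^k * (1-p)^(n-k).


C(12,6) = 924
p^6 = 0.008642
(1-p)^6 = 0.026787
P = 924 * 0.008642 * 0.026787 = 0.2139

P(X=6) = 0.2139


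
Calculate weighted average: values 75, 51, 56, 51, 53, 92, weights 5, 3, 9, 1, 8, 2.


Numerator = 75*5 + 51*3 + 56*9 + 51*1 + 53*8 + 92*2 = 1691
Denominator = 5 + 3 + 9 + 1 + 8 + 2 = 28
WM = 1691/28 = 60.3929

WM = 60.3929


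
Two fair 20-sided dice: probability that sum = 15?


Total outcomes = 20×20 = 400
Favorable (sum = 15): 14
P = 14/400 = 0.0350

P = 0.0350


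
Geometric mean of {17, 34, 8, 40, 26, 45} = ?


Product = 17 × 34 × 8 × 40 × 26 × 45 = 216403200
GM = 216403200^(1/6) = 24.5025

GM = 24.5025


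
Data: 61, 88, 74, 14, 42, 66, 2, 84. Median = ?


Sorted: 2, 14, 42, 61, 66, 74, 84, 88
n = 8 (even)
Middle values: 61 and 66
Median = (61+66)/2 = 63.5000

Median = 63.5000


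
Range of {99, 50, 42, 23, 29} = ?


Max = 99, Min = 23
Range = 99 - 23 = 76

Range = 76


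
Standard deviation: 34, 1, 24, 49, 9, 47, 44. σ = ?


Mean = 29.7143
Variance = 311.3469
SD = sqrt(311.3469) = 17.6450

SD = 17.6450


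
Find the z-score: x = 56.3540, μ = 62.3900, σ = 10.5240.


z = (56.3540 - 62.3900)/10.5240
= -6.0360/10.5240
= -0.5735

z = -0.5735


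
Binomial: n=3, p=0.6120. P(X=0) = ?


C(3,0) = 1
p^0 = 1.000000
(1-p)^3 = 0.058411
P = 1 * 1.000000 * 0.058411 = 0.0584

P(X=0) = 0.0584


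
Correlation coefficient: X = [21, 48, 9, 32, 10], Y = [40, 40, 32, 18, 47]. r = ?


Mean X = 24.0000, Mean Y = 35.4000
SD X = 14.628739, SD Y = 9.911609
Cov = -30.800000
r = -30.800000/(14.628739*9.911609) = -0.2124

r = -0.2124


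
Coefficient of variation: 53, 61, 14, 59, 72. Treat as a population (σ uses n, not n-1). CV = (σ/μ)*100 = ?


Mean = 51.8000
SD = 19.8736
CV = (19.8736/51.8000)*100 = 38.3660%

CV = 38.3660%


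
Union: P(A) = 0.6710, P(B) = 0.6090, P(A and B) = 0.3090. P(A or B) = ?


P(A∪B) = 0.6710 + 0.6090 - 0.3090
= 1.2800 - 0.3090
= 0.9710

P(A∪B) = 0.9710


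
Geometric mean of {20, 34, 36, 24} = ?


Product = 20 × 34 × 36 × 24 = 587520
GM = 587520^(1/4) = 27.6857

GM = 27.6857


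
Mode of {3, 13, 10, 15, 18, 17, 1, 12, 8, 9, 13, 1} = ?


Frequencies: 1:2, 3:1, 8:1, 9:1, 10:1, 12:1, 13:2, 15:1, 17:1, 18:1
Max frequency = 2
Mode = 1, 13

Mode = 1, 13


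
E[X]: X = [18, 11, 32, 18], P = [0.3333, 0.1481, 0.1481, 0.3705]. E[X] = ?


E[X] = 18*0.3333 + 11*0.1481 + 32*0.1481 + 18*0.3705
= 5.9994 + 1.6291 + 4.7392 + 6.6690
= 19.0367

E[X] = 19.0367


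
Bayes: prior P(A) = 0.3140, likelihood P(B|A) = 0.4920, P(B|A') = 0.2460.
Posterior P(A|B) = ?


P(B) = P(B|A)*P(A) + P(B|A')*P(A')
= 0.4920*0.3140 + 0.2460*0.6860
= 0.154488 + 0.168756 = 0.323244
P(A|B) = 0.154488/0.323244 = 0.4779

P(A|B) = 0.4779


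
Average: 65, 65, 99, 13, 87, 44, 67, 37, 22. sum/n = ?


Sum = 65 + 65 + 99 + 13 + 87 + 44 + 67 + 37 + 22 = 499
n = 9
Mean = 499/9 = 55.4444

Mean = 55.4444


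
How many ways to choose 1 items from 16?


C(16,1) = 16!/(1! × 15!)
= 20922789888000/(1 × 1307674368000)
= 16

C(16,1) = 16


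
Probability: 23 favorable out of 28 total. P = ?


P = 23/28 = 0.8214

P = 0.8214


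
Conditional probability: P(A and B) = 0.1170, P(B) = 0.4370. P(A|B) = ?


P(A|B) = 0.1170/0.4370 = 0.2677

P(A|B) = 0.2677


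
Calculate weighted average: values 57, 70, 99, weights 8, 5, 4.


Numerator = 57*8 + 70*5 + 99*4 = 1202
Denominator = 8 + 5 + 4 = 17
WM = 1202/17 = 70.7059

WM = 70.7059


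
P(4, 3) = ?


P(4,3) = 4!/1!
= 24/1
= 24

P(4,3) = 24


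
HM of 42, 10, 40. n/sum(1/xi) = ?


Sum of reciprocals = 1/42 + 1/10 + 1/40 = 0.148810
HM = 3/0.148810 = 20.1600

HM = 20.1600


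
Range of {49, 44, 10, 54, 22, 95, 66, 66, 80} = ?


Max = 95, Min = 10
Range = 95 - 10 = 85

Range = 85


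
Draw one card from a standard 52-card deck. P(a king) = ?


4 kings in 52 cards
P = 4/52 = 0.0769

P = 0.0769


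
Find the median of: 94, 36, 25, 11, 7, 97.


Sorted: 7, 11, 25, 36, 94, 97
n = 6 (even)
Middle values: 25 and 36
Median = (25+36)/2 = 30.5000

Median = 30.5000


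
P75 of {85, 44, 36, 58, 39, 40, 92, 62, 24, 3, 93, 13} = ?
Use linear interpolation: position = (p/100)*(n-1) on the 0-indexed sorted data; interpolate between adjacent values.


Sorted: 3, 13, 24, 36, 39, 40, 44, 58, 62, 85, 92, 93
n = 12
Index = 75/100 * 11 = 8.2500
Lower = data[8] = 62, Upper = data[9] = 85
P75 = 62 + 0.2500*(23) = 67.7500

P75 = 67.7500


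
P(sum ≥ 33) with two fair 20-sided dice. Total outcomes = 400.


Total outcomes = 20×20 = 400
Favorable (sum ≥ 33): 36
P = 36/400 = 0.0900

P = 0.0900


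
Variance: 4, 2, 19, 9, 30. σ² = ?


Mean = 12.8000
Squared deviations: 77.4400, 116.6400, 38.4400, 14.4400, 295.8400
Sum = 542.8000
Variance = 542.8000/5 = 108.5600

Variance = 108.5600


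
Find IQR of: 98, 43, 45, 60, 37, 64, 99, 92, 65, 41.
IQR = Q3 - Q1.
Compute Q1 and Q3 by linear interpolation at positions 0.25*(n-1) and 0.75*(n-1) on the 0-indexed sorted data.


Sorted: 37, 41, 43, 45, 60, 64, 65, 92, 98, 99
Q1 (25th %ile) = 43.5000
Q3 (75th %ile) = 85.2500
IQR = 85.2500 - 43.5000 = 41.7500

IQR = 41.7500


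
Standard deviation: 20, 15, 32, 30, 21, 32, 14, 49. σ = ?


Mean = 26.6250
Variance = 117.4844
SD = sqrt(117.4844) = 10.8390

SD = 10.8390


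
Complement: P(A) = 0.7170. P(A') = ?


P(not A) = 1 - 0.7170 = 0.2830

P(not A) = 0.2830


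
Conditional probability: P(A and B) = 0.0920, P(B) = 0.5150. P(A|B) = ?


P(A|B) = 0.0920/0.5150 = 0.1786

P(A|B) = 0.1786


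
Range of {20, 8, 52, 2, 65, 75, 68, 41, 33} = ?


Max = 75, Min = 2
Range = 75 - 2 = 73

Range = 73


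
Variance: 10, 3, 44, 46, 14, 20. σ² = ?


Mean = 22.8333
Squared deviations: 164.6944, 393.3611, 448.0278, 536.6944, 78.0278, 8.0278
Sum = 1628.8333
Variance = 1628.8333/6 = 271.4722

Variance = 271.4722


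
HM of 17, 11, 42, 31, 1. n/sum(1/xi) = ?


Sum of reciprocals = 1/17 + 1/11 + 1/42 + 1/31 + 1/1 = 1.205800
HM = 5/1.205800 = 4.1466

HM = 4.1466


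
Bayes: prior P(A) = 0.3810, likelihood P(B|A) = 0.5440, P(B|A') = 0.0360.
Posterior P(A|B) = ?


P(B) = P(B|A)*P(A) + P(B|A')*P(A')
= 0.5440*0.3810 + 0.0360*0.6190
= 0.207264 + 0.022284 = 0.229548
P(A|B) = 0.207264/0.229548 = 0.9029

P(A|B) = 0.9029


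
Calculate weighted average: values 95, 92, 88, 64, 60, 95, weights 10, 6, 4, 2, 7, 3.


Numerator = 95*10 + 92*6 + 88*4 + 64*2 + 60*7 + 95*3 = 2687
Denominator = 10 + 6 + 4 + 2 + 7 + 3 = 32
WM = 2687/32 = 83.9688

WM = 83.9688


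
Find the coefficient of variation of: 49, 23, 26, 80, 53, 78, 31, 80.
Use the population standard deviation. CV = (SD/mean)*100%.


Mean = 52.5000
SD = 22.9401
CV = (22.9401/52.5000)*100 = 43.6955%

CV = 43.6955%


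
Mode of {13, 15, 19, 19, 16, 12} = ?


Frequencies: 12:1, 13:1, 15:1, 16:1, 19:2
Max frequency = 2
Mode = 19

Mode = 19


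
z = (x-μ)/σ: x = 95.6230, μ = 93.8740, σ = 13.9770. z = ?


z = (95.6230 - 93.8740)/13.9770
= 1.7490/13.9770
= 0.1251

z = 0.1251


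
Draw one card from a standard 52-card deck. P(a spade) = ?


13 spades in 52 cards
P = 13/52 = 0.2500

P = 0.2500
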